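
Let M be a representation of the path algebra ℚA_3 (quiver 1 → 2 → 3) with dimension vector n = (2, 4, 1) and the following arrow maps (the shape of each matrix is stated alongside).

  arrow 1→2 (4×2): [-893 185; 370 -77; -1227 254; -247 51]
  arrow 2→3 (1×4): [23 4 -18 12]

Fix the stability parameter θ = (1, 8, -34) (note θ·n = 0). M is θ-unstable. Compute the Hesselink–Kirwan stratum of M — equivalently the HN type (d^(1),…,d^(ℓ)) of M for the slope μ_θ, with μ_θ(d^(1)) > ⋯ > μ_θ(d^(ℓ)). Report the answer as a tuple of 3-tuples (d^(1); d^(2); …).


Via rank(M_{q-1}∘⋯∘M_p): M ≅ I[1,2], I[1,3], I[2,2]^2.
μ_θ-semistable layers: μ^(1)=8; μ^(2)=1; μ^(3)=-25/3

((0, 3, 0); (1, 0, 0); (1, 1, 1))


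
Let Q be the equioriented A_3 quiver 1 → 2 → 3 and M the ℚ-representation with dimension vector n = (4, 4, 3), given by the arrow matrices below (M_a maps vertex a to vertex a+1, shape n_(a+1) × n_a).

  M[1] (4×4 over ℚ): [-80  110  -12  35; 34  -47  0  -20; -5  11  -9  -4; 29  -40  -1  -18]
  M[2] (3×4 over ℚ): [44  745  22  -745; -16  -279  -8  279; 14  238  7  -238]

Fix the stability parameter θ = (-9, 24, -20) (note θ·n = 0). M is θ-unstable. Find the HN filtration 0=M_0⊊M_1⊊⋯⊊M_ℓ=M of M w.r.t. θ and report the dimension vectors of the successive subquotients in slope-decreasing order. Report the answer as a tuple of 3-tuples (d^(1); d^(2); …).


Interval decomposition of M: I[1,1], I[1,2]^2, I[1,3], I[2,3], I[3,3].
HN type (ℓ=4): μ^(1)=24; μ^(2)=2; μ^(3)=-9; μ^(4)=-20

((0, 2, 0); (0, 2, 2); (4, 0, 0); (0, 0, 1))


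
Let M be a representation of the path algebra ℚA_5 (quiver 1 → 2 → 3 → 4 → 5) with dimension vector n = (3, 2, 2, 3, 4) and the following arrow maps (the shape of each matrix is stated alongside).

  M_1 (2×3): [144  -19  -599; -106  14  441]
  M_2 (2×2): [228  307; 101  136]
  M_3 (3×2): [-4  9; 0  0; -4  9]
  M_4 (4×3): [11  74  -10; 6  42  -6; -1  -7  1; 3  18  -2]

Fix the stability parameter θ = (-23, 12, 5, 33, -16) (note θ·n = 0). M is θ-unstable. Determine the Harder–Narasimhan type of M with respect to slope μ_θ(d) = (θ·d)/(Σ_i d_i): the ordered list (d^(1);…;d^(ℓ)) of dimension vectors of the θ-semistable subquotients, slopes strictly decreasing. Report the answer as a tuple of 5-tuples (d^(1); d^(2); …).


Interval decomposition of M: I[1,1], I[1,3], I[1,5], I[4,4], I[4,5], I[5,5]^2.
HN type (ℓ=4): μ^(1)=33; μ^(2)=17/2; μ^(3)=-16; μ^(4)=-23

((0, 0, 0, 1, 0); (0, 2, 2, 2, 2); (0, 0, 0, 0, 2); (3, 0, 0, 0, 0))


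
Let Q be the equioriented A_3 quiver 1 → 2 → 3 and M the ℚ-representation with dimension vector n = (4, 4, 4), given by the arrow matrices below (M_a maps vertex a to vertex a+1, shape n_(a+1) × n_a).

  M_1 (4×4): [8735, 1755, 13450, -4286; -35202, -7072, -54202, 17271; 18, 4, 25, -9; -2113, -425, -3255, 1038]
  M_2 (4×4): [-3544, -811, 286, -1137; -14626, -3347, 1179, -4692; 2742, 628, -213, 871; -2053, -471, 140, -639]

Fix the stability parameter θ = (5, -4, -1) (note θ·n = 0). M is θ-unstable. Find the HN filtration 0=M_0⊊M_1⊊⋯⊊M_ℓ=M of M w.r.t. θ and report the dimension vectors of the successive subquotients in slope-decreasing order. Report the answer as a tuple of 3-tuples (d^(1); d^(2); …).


Interval decomposition of M: I[1,2], I[1,3]^3, I[3,3].
HN type (ℓ=3): μ^(1)=1/2; μ^(2)=0; μ^(3)=-1

((1, 1, 0); (3, 3, 3); (0, 0, 1))


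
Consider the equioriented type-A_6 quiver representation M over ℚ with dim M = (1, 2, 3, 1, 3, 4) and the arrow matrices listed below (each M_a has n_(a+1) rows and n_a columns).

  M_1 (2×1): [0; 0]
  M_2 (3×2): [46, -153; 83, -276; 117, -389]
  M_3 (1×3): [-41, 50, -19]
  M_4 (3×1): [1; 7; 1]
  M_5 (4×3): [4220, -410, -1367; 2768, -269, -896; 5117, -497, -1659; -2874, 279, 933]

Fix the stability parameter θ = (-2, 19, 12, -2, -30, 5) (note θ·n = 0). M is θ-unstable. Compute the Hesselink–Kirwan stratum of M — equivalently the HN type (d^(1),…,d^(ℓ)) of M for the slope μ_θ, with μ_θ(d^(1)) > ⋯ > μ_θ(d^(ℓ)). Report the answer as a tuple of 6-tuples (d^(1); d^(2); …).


Via rank(M_{q-1}∘⋯∘M_p): M ≅ I[1,1], I[2,3], I[2,6], I[3,3], I[5,6]^2, I[6,6].
μ_θ-semistable layers: μ^(1)=31/2; μ^(2)=12; μ^(3)=5; μ^(4)=-1/4; μ^(5)=-2; μ^(6)=-30

((0, 1, 1, 0, 0, 0); (0, 0, 1, 0, 0, 0); (0, 0, 0, 0, 0, 4); (0, 1, 1, 1, 1, 0); (1, 0, 0, 0, 0, 0); (0, 0, 0, 0, 2, 0))


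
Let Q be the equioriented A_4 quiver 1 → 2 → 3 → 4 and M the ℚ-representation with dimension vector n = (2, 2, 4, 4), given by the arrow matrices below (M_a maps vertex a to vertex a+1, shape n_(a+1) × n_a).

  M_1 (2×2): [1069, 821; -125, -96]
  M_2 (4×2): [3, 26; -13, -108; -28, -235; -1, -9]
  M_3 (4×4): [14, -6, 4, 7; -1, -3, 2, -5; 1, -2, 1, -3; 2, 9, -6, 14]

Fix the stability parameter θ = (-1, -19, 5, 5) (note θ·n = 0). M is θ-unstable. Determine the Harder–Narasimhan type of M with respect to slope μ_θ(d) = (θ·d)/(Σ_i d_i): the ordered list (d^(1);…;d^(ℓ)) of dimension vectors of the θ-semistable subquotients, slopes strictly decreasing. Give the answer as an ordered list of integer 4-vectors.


Interval decomposition of M: I[1,4]^2, I[3,4]^2.
HN type (ℓ=2): μ^(1)=5; μ^(2)=-10

((0, 0, 4, 4); (2, 2, 0, 0))


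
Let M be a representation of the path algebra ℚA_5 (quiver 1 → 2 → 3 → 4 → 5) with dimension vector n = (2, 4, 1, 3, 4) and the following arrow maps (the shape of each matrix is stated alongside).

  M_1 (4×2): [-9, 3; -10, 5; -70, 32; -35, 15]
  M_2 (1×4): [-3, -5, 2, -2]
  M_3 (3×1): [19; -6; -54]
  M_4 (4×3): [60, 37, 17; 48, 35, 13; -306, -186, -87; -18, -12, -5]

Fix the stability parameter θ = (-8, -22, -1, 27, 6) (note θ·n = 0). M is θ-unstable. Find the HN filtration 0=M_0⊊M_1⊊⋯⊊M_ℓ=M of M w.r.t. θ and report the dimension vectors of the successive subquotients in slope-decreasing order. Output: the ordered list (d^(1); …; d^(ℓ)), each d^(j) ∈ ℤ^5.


Via rank(M_{q-1}∘⋯∘M_p): M ≅ I[1,2], I[1,4], I[2,2]^2, I[4,5]^2, I[5,5]^2.
μ_θ-semistable layers: μ^(1)=27; μ^(2)=33/2; μ^(3)=6; μ^(4)=-1; μ^(5)=-15; μ^(6)=-22

((0, 0, 0, 1, 0); (0, 0, 0, 2, 2); (0, 0, 0, 0, 2); (0, 0, 1, 0, 0); (2, 2, 0, 0, 0); (0, 2, 0, 0, 0))


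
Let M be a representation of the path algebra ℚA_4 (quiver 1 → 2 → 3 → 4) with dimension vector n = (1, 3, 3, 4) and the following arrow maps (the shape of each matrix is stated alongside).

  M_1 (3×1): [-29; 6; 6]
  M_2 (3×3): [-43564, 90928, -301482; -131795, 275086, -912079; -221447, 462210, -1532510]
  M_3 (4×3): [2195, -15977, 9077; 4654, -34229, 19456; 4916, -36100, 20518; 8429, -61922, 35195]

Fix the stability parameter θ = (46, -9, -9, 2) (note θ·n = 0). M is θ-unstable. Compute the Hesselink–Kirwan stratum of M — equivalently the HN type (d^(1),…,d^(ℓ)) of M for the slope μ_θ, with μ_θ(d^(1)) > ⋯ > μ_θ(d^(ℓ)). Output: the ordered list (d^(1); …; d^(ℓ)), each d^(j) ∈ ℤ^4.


Barcode: M ≅ I[1,4], I[2,2], I[2,4], I[3,4], I[4,4]. HN layers by μ_θ (3 steps, strictly decreasing):
  μ^(1)=15/2; μ^(2)=2; μ^(3)=-9

((1, 1, 1, 1); (0, 0, 0, 3); (0, 2, 2, 0))


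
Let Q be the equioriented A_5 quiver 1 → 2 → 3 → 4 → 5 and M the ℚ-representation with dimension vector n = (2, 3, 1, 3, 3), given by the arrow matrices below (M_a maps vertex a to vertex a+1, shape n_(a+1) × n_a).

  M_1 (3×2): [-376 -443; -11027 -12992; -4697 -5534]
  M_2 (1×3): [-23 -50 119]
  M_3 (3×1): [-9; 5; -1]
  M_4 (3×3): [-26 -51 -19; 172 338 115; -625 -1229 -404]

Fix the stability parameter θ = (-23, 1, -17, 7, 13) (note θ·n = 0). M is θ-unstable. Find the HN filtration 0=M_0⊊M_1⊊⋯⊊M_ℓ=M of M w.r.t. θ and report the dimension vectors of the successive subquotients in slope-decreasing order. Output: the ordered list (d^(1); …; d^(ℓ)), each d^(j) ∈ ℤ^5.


Barcode: M ≅ I[1,2], I[1,5], I[2,2], I[4,5]^2. HN layers by μ_θ (5 steps, strictly decreasing):
  μ^(1)=13; μ^(2)=7; μ^(3)=1; μ^(4)=-8; μ^(5)=-23

((0, 0, 0, 0, 3); (0, 0, 0, 3, 0); (0, 2, 0, 0, 0); (0, 1, 1, 0, 0); (2, 0, 0, 0, 0))


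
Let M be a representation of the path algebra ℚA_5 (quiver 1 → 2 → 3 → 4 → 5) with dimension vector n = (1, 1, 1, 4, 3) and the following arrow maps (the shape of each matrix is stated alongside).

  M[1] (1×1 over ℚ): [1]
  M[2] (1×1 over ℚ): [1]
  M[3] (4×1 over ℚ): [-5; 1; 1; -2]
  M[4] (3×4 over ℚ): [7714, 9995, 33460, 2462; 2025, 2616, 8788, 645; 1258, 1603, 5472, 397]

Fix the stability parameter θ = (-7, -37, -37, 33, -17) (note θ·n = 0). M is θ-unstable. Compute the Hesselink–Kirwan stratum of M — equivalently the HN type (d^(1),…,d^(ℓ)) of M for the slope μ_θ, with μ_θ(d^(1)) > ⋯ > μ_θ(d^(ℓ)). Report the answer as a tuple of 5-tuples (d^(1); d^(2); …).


Barcode: M ≅ I[1,5], I[4,4], I[4,5]^2. HN layers by μ_θ (3 steps, strictly decreasing):
  μ^(1)=33; μ^(2)=8; μ^(3)=-27

((0, 0, 0, 1, 0); (0, 0, 0, 3, 3); (1, 1, 1, 0, 0))


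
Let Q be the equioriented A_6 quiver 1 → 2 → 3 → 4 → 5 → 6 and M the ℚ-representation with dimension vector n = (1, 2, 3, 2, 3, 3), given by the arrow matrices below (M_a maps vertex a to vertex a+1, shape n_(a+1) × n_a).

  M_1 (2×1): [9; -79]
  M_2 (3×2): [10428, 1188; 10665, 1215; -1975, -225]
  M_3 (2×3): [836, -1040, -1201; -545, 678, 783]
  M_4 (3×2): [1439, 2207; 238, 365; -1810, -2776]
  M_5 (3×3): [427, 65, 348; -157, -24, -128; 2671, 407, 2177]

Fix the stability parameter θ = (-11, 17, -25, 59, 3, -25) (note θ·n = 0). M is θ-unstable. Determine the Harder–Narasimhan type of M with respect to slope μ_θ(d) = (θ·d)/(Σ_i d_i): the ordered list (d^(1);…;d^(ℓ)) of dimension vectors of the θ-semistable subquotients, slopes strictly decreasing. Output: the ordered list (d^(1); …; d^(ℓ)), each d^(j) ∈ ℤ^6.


Interval decomposition of M: I[1,2], I[2,6], I[3,3], I[3,6], I[5,6].
HN type (ℓ=5): μ^(1)=17; μ^(2)=37/3; μ^(3)=-4; μ^(4)=-11; μ^(5)=-25

((0, 1, 0, 0, 0, 0); (0, 0, 0, 2, 2, 2); (0, 1, 1, 0, 0, 0); (1, 0, 0, 0, 1, 1); (0, 0, 2, 0, 0, 0))


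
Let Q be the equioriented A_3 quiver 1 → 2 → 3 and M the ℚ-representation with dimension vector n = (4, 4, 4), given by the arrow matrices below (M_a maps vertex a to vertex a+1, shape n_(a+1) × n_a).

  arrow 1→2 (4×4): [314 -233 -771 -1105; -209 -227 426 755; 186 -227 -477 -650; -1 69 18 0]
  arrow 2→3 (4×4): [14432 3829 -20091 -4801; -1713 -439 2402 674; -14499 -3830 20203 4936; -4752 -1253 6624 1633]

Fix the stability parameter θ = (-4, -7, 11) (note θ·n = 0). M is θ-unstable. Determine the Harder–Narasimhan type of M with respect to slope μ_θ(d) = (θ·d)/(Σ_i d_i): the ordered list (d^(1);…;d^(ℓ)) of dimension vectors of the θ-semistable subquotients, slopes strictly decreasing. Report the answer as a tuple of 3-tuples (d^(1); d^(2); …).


Via rank(M_{q-1}∘⋯∘M_p): M ≅ I[1,1], I[1,3]^3, I[2,3].
μ_θ-semistable layers: μ^(1)=11; μ^(2)=-4; μ^(3)=-11/2; μ^(4)=-7

((0, 0, 4); (1, 0, 0); (3, 3, 0); (0, 1, 0))


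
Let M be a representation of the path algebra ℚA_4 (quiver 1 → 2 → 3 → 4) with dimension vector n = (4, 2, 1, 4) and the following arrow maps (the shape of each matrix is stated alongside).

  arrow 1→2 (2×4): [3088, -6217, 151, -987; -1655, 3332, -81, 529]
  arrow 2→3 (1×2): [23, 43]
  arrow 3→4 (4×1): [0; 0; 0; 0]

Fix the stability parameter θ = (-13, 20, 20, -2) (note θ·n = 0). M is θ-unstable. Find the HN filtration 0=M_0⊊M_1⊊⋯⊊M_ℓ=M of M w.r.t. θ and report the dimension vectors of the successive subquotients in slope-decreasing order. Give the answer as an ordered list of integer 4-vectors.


Barcode: M ≅ I[1,1]^2, I[1,2], I[1,3], I[4,4]^4. HN layers by μ_θ (3 steps, strictly decreasing):
  μ^(1)=20; μ^(2)=-2; μ^(3)=-13

((0, 2, 1, 0); (0, 0, 0, 4); (4, 0, 0, 0))


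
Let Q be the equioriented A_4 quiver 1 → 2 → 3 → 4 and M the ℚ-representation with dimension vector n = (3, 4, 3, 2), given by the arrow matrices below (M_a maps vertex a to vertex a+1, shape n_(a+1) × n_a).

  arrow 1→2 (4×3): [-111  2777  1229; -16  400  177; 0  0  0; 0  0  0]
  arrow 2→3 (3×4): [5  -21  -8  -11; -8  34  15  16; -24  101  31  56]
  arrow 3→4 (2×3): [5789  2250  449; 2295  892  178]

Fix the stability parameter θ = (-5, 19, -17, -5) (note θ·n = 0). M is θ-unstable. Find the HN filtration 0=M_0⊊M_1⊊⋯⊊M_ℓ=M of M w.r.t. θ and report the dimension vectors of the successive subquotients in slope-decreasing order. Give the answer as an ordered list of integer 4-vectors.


Interval decomposition of M: I[1,1], I[1,4]^2, I[2,2], I[2,3].
HN type (ℓ=4): μ^(1)=19; μ^(2)=1; μ^(3)=-1; μ^(4)=-5

((0, 1, 0, 0); (0, 1, 1, 0); (0, 2, 2, 2); (3, 0, 0, 0))


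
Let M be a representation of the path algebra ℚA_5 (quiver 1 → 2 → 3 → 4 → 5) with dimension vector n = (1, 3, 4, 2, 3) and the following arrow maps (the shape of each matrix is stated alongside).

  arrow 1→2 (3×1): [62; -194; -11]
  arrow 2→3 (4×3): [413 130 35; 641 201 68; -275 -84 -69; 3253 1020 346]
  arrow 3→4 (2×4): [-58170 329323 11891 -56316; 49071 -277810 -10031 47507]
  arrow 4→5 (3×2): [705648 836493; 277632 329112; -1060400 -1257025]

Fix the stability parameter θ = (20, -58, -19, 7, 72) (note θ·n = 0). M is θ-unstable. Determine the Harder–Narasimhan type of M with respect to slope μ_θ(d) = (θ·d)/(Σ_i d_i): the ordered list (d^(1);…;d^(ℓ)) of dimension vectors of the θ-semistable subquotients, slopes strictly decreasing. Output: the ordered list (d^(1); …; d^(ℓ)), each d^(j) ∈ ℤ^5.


Interval decomposition of M: I[1,5], I[2,3], I[2,4], I[3,3], I[5,5]^2.
HN type (ℓ=4): μ^(1)=72; μ^(2)=7; μ^(3)=-19; μ^(4)=-58

((0, 0, 0, 0, 3); (0, 0, 0, 2, 0); (1, 1, 4, 0, 0); (0, 2, 0, 0, 0))


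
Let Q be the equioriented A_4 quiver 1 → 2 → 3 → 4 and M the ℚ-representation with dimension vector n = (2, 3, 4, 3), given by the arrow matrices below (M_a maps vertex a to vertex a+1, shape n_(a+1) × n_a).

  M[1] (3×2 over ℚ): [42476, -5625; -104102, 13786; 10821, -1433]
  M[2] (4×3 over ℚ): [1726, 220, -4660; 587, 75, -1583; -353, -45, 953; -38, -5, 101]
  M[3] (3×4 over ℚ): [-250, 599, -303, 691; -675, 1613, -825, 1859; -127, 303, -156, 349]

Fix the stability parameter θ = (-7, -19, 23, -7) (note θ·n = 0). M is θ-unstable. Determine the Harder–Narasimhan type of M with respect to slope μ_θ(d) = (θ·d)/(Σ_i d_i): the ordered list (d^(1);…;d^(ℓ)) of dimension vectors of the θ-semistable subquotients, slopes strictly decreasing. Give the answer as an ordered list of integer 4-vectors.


Barcode: M ≅ I[1,4]^2, I[2,2], I[3,3], I[3,4]. HN layers by μ_θ (4 steps, strictly decreasing):
  μ^(1)=23; μ^(2)=8; μ^(3)=-13; μ^(4)=-19

((0, 0, 1, 0); (0, 0, 3, 3); (2, 2, 0, 0); (0, 1, 0, 0))


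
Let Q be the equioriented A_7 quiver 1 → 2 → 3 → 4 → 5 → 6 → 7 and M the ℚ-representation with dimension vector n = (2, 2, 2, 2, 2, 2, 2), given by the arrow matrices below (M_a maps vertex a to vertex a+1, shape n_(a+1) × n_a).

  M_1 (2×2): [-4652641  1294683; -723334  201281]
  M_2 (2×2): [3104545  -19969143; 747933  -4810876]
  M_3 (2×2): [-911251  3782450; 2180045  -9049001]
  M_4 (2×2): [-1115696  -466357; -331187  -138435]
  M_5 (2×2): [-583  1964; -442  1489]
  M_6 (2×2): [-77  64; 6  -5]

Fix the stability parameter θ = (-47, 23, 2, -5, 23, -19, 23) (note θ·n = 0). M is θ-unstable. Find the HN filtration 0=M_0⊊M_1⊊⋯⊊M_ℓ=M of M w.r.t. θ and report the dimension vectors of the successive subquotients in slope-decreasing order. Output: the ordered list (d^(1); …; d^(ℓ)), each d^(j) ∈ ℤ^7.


Barcode: M ≅ I[1,7]^2. HN layers by μ_θ (3 steps, strictly decreasing):
  μ^(1)=23; μ^(2)=24/5; μ^(3)=-47

((0, 0, 0, 0, 0, 0, 2); (0, 2, 2, 2, 2, 2, 0); (2, 0, 0, 0, 0, 0, 0))


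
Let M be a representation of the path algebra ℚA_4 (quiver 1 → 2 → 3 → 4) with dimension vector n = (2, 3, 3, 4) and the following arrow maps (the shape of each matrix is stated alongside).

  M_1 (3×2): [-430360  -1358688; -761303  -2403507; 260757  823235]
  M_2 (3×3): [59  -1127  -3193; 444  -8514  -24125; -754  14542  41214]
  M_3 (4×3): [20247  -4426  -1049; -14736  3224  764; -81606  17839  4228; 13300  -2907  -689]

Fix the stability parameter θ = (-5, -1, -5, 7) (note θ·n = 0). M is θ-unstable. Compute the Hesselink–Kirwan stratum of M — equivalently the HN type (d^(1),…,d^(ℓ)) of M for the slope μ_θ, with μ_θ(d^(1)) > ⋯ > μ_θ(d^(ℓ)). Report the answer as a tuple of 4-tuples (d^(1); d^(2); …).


Via rank(M_{q-1}∘⋯∘M_p): M ≅ I[1,4]^2, I[2,4], I[4,4].
μ_θ-semistable layers: μ^(1)=7; μ^(2)=-3; μ^(3)=-5

((0, 0, 0, 4); (0, 3, 3, 0); (2, 0, 0, 0))


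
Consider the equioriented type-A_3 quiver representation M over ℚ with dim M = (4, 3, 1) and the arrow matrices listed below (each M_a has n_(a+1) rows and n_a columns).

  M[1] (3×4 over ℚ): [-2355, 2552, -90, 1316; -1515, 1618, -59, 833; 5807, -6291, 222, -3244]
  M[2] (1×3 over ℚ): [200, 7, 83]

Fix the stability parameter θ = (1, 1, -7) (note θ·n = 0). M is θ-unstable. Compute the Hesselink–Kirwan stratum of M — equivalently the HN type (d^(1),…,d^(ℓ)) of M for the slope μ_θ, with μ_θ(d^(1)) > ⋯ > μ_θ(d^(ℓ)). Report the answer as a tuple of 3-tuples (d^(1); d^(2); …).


Interval decomposition of M: I[1,1], I[1,2]^2, I[1,3].
HN type (ℓ=2): μ^(1)=1; μ^(2)=-5/3

((3, 2, 0); (1, 1, 1))


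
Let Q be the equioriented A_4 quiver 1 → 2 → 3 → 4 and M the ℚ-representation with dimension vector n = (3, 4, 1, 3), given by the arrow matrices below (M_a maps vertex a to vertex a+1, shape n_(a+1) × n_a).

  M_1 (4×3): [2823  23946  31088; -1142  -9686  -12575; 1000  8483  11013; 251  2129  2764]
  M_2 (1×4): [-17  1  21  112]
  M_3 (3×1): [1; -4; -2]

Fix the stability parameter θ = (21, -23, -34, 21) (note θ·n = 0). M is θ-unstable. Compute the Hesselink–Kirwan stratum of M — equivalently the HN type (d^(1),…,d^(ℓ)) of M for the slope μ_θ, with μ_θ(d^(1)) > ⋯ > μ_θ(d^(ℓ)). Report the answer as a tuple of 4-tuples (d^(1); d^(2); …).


Via rank(M_{q-1}∘⋯∘M_p): M ≅ I[1,2]^2, I[1,4], I[2,2], I[4,4]^2.
μ_θ-semistable layers: μ^(1)=21; μ^(2)=-1; μ^(3)=-12; μ^(4)=-23

((0, 0, 0, 3); (2, 2, 0, 0); (1, 1, 1, 0); (0, 1, 0, 0))


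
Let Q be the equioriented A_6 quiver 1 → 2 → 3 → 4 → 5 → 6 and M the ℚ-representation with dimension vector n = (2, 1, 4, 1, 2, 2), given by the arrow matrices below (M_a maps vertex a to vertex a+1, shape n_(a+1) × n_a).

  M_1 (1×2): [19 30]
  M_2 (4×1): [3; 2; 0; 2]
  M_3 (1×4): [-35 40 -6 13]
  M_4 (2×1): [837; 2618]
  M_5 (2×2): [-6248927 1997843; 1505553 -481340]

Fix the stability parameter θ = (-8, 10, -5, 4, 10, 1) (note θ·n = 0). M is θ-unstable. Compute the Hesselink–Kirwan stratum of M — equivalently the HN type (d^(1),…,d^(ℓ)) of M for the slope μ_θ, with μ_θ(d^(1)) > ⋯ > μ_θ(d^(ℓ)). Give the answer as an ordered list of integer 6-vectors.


Via rank(M_{q-1}∘⋯∘M_p): M ≅ I[1,1], I[1,6], I[3,3]^3, I[5,6].
μ_θ-semistable layers: μ^(1)=11/2; μ^(2)=4; μ^(3)=5/2; μ^(4)=-5; μ^(5)=-8

((0, 0, 0, 0, 2, 2); (0, 0, 0, 1, 0, 0); (0, 1, 1, 0, 0, 0); (0, 0, 3, 0, 0, 0); (2, 0, 0, 0, 0, 0))


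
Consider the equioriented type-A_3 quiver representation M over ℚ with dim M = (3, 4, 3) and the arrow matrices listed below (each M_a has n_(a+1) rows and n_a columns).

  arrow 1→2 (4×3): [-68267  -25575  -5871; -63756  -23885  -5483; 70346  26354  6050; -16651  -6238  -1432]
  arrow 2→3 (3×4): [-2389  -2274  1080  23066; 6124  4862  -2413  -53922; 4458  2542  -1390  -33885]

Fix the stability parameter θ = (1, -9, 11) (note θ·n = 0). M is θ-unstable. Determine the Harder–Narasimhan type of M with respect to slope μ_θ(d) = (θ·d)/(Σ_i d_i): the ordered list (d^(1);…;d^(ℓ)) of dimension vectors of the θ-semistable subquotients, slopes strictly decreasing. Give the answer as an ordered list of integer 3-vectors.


Interval decomposition of M: I[1,1], I[1,3]^2, I[2,2], I[2,3].
HN type (ℓ=4): μ^(1)=11; μ^(2)=1; μ^(3)=-4; μ^(4)=-9

((0, 0, 3); (1, 0, 0); (2, 2, 0); (0, 2, 0))


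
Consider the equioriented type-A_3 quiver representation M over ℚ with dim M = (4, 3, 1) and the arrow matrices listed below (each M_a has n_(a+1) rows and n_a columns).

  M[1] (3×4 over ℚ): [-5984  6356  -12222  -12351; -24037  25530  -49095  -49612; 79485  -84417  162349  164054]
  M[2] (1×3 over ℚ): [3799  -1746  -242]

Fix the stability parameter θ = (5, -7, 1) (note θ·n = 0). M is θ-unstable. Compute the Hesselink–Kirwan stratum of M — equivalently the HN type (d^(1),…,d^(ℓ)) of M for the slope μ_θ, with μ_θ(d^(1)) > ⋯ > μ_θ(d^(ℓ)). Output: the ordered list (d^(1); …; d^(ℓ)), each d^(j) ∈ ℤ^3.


Via rank(M_{q-1}∘⋯∘M_p): M ≅ I[1,1], I[1,2]^2, I[1,3].
μ_θ-semistable layers: μ^(1)=5; μ^(2)=1; μ^(3)=-1

((1, 0, 0); (0, 0, 1); (3, 3, 0))


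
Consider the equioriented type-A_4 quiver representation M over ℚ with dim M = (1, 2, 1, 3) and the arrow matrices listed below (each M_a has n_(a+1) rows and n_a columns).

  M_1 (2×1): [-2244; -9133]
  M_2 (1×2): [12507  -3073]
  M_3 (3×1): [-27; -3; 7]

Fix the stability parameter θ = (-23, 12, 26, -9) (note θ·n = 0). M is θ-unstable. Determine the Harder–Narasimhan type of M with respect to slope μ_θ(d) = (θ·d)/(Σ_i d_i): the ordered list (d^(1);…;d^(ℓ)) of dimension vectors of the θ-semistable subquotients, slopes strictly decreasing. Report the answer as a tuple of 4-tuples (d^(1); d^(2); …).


Interval decomposition of M: I[1,4], I[2,2], I[4,4]^2.
HN type (ℓ=4): μ^(1)=12; μ^(2)=29/3; μ^(3)=-9; μ^(4)=-23

((0, 1, 0, 0); (0, 1, 1, 1); (0, 0, 0, 2); (1, 0, 0, 0))


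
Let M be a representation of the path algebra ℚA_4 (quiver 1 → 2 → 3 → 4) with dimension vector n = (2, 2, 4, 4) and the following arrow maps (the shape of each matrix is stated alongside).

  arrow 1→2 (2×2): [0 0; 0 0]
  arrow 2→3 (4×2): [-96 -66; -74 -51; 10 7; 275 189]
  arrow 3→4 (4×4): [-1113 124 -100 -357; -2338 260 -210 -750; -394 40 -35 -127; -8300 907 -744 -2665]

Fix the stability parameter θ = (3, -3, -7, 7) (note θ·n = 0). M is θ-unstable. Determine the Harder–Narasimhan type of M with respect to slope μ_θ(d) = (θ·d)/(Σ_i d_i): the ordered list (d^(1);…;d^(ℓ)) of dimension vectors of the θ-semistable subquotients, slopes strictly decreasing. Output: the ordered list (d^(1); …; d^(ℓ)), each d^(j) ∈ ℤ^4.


Via rank(M_{q-1}∘⋯∘M_p): M ≅ I[1,1]^2, I[2,4]^2, I[3,4]^2.
μ_θ-semistable layers: μ^(1)=7; μ^(2)=3; μ^(3)=-5; μ^(4)=-7

((0, 0, 0, 4); (2, 0, 0, 0); (0, 2, 2, 0); (0, 0, 2, 0))


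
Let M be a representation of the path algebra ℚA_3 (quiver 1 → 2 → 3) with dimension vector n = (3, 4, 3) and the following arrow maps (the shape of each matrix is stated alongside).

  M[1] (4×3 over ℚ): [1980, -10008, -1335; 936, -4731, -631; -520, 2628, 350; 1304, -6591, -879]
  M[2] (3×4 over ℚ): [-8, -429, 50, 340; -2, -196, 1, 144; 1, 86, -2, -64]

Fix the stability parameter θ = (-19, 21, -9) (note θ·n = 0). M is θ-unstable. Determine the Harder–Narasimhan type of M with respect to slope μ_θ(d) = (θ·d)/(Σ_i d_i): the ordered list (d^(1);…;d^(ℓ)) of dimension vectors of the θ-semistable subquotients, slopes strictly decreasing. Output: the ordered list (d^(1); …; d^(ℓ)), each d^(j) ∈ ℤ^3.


Barcode: M ≅ I[1,1], I[1,3]^2, I[2,2], I[2,3]. HN layers by μ_θ (3 steps, strictly decreasing):
  μ^(1)=21; μ^(2)=6; μ^(3)=-19

((0, 1, 0); (0, 3, 3); (3, 0, 0))


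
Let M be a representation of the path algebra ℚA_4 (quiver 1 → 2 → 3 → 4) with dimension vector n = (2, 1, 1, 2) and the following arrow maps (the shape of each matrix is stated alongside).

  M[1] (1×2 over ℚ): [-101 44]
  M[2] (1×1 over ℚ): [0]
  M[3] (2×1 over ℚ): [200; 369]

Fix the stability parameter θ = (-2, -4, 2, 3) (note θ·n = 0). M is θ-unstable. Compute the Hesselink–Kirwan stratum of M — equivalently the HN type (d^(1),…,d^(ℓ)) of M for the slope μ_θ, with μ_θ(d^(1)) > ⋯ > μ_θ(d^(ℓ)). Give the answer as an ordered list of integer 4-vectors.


Via rank(M_{q-1}∘⋯∘M_p): M ≅ I[1,1], I[1,2], I[3,4], I[4,4].
μ_θ-semistable layers: μ^(1)=3; μ^(2)=2; μ^(3)=-2; μ^(4)=-3

((0, 0, 0, 2); (0, 0, 1, 0); (1, 0, 0, 0); (1, 1, 0, 0))


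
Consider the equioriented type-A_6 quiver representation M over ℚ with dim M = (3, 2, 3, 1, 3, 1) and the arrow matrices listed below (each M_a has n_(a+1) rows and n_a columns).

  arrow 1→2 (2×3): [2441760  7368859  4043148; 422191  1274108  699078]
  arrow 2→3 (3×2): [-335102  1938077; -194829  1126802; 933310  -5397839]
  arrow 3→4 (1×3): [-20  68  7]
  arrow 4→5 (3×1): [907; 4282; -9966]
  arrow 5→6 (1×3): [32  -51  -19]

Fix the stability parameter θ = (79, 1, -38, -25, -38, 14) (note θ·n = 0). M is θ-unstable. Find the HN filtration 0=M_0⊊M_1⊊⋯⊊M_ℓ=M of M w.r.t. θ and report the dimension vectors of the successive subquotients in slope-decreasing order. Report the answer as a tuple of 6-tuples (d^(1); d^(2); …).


Interval decomposition of M: I[1,1], I[1,3], I[1,6], I[3,3], I[5,5]^2.
HN type (ℓ=4): μ^(1)=79; μ^(2)=14; μ^(3)=-21/5; μ^(4)=-38

((1, 0, 0, 0, 0, 0); (1, 1, 1, 0, 0, 1); (1, 1, 1, 1, 1, 0); (0, 0, 1, 0, 2, 0))


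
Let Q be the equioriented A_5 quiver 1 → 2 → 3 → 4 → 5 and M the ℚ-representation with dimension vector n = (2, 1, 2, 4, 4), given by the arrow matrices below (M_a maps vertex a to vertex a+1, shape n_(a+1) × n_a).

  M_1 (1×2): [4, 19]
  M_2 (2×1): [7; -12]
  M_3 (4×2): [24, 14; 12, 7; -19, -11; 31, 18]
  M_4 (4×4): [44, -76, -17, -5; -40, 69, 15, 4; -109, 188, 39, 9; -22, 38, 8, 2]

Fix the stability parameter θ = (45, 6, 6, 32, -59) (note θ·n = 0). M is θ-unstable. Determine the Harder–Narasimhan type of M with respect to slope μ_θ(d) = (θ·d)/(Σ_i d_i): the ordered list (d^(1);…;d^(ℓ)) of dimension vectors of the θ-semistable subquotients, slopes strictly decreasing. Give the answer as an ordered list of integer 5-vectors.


Barcode: M ≅ I[1,1], I[1,5], I[3,5], I[4,4], I[4,5], I[5,5]. HN layers by μ_θ (6 steps, strictly decreasing):
  μ^(1)=45; μ^(2)=32; μ^(3)=6; μ^(4)=-7; μ^(5)=-27/2; μ^(6)=-59

((1, 0, 0, 0, 0); (0, 0, 0, 1, 0); (1, 1, 1, 1, 1); (0, 0, 1, 1, 1); (0, 0, 0, 1, 1); (0, 0, 0, 0, 1))


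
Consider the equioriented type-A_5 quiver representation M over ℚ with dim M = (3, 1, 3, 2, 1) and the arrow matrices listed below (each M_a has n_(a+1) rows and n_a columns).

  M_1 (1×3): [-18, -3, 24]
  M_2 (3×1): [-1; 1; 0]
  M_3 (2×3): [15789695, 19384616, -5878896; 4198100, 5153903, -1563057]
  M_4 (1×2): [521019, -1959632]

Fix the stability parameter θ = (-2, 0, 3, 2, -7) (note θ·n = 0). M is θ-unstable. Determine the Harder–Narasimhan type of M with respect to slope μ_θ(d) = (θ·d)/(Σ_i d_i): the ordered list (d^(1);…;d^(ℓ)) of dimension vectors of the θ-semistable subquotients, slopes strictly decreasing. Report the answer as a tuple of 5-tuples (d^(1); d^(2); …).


Via rank(M_{q-1}∘⋯∘M_p): M ≅ I[1,1]^2, I[1,5], I[3,3], I[3,4].
μ_θ-semistable layers: μ^(1)=3; μ^(2)=5/2; μ^(3)=-1/2; μ^(4)=-2

((0, 0, 1, 0, 0); (0, 0, 1, 1, 0); (0, 1, 1, 1, 1); (3, 0, 0, 0, 0))


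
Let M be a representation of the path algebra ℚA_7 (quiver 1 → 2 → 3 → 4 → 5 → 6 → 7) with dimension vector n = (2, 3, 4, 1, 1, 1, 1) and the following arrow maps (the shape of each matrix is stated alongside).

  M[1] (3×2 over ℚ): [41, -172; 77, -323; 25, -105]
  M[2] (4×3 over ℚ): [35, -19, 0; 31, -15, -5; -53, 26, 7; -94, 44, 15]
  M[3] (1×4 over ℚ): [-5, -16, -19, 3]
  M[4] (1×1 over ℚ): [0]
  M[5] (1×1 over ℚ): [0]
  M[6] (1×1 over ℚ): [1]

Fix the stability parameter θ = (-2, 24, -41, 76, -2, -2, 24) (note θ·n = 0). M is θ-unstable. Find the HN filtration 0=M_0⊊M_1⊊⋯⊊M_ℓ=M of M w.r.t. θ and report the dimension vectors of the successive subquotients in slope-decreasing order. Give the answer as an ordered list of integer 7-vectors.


Interval decomposition of M: I[1,3], I[1,4], I[2,3], I[3,3], I[5,5], I[6,7].
HN type (ℓ=6): μ^(1)=76; μ^(2)=24; μ^(3)=-2; μ^(4)=-19/3; μ^(5)=-17/2; μ^(6)=-41

((0, 0, 0, 1, 0, 0, 0); (0, 0, 0, 0, 0, 0, 1); (0, 0, 0, 0, 1, 1, 0); (2, 2, 2, 0, 0, 0, 0); (0, 1, 1, 0, 0, 0, 0); (0, 0, 1, 0, 0, 0, 0))


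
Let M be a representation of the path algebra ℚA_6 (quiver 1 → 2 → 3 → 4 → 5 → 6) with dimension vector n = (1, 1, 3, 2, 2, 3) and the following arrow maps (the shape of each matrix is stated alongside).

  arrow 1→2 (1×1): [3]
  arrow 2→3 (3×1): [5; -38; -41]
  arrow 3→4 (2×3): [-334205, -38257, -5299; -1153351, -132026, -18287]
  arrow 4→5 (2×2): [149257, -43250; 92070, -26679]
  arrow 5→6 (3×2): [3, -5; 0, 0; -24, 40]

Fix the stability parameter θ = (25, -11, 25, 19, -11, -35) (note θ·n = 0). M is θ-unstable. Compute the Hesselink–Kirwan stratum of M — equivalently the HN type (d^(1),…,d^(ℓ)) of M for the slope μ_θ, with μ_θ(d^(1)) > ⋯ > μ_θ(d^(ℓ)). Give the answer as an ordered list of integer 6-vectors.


Interval decomposition of M: I[1,3], I[3,5], I[3,6], I[6,6]^2.
HN type (ℓ=5): μ^(1)=25; μ^(2)=11; μ^(3)=7; μ^(4)=-1/2; μ^(5)=-35

((0, 0, 1, 0, 0, 0); (0, 0, 1, 1, 1, 0); (1, 1, 0, 0, 0, 0); (0, 0, 1, 1, 1, 1); (0, 0, 0, 0, 0, 2))


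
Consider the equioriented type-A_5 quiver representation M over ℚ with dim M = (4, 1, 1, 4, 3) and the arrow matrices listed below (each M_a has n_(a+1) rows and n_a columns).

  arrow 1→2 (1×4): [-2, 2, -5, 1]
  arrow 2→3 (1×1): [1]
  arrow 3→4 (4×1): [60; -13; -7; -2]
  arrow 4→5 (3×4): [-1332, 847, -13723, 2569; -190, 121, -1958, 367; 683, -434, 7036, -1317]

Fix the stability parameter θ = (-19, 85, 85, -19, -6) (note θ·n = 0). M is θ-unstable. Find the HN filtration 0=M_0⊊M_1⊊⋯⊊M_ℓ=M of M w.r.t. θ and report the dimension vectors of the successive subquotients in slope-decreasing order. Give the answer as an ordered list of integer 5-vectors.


Via rank(M_{q-1}∘⋯∘M_p): M ≅ I[1,1]^3, I[1,5], I[4,4], I[4,5]^2.
μ_θ-semistable layers: μ^(1)=145/4; μ^(2)=-6; μ^(3)=-19

((0, 1, 1, 1, 1); (0, 0, 0, 0, 2); (4, 0, 0, 3, 0))


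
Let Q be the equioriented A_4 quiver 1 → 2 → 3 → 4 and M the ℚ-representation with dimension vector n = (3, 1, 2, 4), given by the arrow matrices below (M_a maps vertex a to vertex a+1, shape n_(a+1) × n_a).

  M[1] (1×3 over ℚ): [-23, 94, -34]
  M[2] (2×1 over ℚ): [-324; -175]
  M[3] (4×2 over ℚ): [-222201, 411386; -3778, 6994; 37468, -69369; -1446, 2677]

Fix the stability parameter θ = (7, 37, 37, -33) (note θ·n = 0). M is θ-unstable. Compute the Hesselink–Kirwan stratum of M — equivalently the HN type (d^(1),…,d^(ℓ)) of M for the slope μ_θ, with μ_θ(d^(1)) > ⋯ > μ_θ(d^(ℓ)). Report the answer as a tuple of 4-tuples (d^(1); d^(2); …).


Barcode: M ≅ I[1,1]^2, I[1,4], I[3,4], I[4,4]^2. HN layers by μ_θ (4 steps, strictly decreasing):
  μ^(1)=41/3; μ^(2)=7; μ^(3)=2; μ^(4)=-33

((0, 1, 1, 1); (3, 0, 0, 0); (0, 0, 1, 1); (0, 0, 0, 2))


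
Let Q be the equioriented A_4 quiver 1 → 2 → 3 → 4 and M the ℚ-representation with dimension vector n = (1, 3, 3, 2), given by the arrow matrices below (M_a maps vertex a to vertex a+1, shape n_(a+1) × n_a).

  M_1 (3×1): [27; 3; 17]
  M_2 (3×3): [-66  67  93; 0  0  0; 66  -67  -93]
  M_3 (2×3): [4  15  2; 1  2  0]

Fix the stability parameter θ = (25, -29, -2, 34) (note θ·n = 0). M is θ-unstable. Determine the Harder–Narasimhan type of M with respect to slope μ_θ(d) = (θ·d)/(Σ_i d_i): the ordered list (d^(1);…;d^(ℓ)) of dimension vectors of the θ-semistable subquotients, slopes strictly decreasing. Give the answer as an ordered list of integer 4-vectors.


Via rank(M_{q-1}∘⋯∘M_p): M ≅ I[1,2], I[2,2], I[2,4], I[3,3], I[3,4].
μ_θ-semistable layers: μ^(1)=34; μ^(2)=-2; μ^(3)=-29

((0, 0, 0, 2); (1, 1, 3, 0); (0, 2, 0, 0))


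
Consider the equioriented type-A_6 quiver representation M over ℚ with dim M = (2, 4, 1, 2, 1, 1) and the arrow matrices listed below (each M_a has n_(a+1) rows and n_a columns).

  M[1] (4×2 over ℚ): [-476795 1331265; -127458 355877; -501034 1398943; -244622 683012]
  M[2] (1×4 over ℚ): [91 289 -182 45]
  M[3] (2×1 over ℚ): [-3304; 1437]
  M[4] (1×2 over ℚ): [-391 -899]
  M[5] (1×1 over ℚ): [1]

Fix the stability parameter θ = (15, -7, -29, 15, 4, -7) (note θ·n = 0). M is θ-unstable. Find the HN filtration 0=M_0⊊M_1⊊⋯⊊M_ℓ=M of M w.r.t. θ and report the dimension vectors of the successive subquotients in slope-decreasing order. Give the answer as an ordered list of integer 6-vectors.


Barcode: M ≅ I[1,2], I[1,6], I[2,2]^2, I[4,4]. HN layers by μ_θ (3 steps, strictly decreasing):
  μ^(1)=15; μ^(2)=4; μ^(3)=-7

((0, 0, 0, 1, 0, 0); (1, 1, 0, 1, 1, 1); (1, 3, 1, 0, 0, 0))


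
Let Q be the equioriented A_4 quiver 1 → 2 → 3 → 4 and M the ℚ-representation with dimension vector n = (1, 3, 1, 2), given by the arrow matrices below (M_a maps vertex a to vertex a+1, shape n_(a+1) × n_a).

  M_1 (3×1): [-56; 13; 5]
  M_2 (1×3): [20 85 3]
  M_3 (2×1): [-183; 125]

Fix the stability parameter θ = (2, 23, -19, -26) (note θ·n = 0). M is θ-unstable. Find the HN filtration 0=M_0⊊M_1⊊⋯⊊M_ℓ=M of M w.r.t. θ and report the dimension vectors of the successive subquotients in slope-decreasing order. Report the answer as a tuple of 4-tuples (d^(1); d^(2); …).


Interval decomposition of M: I[1,2], I[2,2], I[2,4], I[4,4].
HN type (ℓ=4): μ^(1)=23; μ^(2)=2; μ^(3)=-22/3; μ^(4)=-26

((0, 2, 0, 0); (1, 0, 0, 0); (0, 1, 1, 1); (0, 0, 0, 1))


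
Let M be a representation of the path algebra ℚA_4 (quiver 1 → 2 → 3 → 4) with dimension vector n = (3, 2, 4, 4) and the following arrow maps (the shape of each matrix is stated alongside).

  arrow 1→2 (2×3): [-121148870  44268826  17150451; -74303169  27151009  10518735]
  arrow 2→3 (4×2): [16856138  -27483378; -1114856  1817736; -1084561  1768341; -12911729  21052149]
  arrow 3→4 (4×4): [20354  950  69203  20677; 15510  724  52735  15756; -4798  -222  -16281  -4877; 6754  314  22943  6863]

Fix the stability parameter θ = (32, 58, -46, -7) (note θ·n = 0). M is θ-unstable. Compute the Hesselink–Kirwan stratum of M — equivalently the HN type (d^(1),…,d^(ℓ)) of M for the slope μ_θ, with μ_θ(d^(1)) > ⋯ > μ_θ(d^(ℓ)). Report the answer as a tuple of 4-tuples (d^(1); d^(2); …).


Barcode: M ≅ I[1,1], I[1,2], I[1,4], I[3,3]^2, I[3,4], I[4,4]^2. HN layers by μ_θ (5 steps, strictly decreasing):
  μ^(1)=58; μ^(2)=32; μ^(3)=37/4; μ^(4)=-7; μ^(5)=-46

((0, 1, 0, 0); (2, 0, 0, 0); (1, 1, 1, 1); (0, 0, 0, 3); (0, 0, 3, 0))


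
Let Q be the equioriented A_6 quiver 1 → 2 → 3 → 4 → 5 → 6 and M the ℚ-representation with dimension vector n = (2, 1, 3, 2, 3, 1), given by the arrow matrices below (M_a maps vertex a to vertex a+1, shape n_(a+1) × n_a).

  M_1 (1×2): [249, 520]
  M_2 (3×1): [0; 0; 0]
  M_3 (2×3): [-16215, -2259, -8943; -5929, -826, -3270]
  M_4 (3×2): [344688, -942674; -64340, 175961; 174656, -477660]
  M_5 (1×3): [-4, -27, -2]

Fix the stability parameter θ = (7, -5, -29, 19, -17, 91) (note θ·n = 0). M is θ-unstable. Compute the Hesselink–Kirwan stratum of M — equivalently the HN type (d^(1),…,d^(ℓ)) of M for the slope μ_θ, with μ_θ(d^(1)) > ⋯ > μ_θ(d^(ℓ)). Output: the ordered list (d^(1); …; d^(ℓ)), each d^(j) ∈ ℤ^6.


Via rank(M_{q-1}∘⋯∘M_p): M ≅ I[1,1], I[1,2], I[3,3], I[3,5], I[3,6], I[5,5].
μ_θ-semistable layers: μ^(1)=91; μ^(2)=7; μ^(3)=1; μ^(4)=-17; μ^(5)=-29

((0, 0, 0, 0, 0, 1); (1, 0, 0, 0, 0, 0); (1, 1, 0, 2, 2, 0); (0, 0, 0, 0, 1, 0); (0, 0, 3, 0, 0, 0))


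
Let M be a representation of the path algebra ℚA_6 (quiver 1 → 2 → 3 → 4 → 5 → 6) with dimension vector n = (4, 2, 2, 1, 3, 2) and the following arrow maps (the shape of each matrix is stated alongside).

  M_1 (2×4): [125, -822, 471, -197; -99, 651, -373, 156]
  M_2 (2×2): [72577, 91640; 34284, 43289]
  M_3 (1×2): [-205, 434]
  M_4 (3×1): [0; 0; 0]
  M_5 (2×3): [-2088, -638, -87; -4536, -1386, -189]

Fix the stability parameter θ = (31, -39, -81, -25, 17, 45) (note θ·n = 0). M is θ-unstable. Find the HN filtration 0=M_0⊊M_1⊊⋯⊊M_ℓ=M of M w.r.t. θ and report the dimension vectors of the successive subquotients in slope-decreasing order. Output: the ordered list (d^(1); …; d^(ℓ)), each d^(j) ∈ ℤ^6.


Interval decomposition of M: I[1,1]^2, I[1,3], I[1,4], I[5,5]^2, I[5,6], I[6,6].
HN type (ℓ=5): μ^(1)=45; μ^(2)=31; μ^(3)=17; μ^(4)=-25; μ^(5)=-89/3

((0, 0, 0, 0, 0, 2); (2, 0, 0, 0, 0, 0); (0, 0, 0, 0, 3, 0); (0, 0, 0, 1, 0, 0); (2, 2, 2, 0, 0, 0))


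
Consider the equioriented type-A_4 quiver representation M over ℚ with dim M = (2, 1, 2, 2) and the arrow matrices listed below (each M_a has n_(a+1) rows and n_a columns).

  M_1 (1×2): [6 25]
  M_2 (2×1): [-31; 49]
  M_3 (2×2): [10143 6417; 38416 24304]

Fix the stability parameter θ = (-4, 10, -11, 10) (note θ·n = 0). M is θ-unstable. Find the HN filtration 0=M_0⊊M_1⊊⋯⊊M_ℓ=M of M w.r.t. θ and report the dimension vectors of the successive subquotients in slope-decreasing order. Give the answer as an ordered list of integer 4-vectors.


Interval decomposition of M: I[1,1], I[1,3], I[3,4], I[4,4].
HN type (ℓ=4): μ^(1)=10; μ^(2)=-1/2; μ^(3)=-4; μ^(4)=-11

((0, 0, 0, 2); (0, 1, 1, 0); (2, 0, 0, 0); (0, 0, 1, 0))


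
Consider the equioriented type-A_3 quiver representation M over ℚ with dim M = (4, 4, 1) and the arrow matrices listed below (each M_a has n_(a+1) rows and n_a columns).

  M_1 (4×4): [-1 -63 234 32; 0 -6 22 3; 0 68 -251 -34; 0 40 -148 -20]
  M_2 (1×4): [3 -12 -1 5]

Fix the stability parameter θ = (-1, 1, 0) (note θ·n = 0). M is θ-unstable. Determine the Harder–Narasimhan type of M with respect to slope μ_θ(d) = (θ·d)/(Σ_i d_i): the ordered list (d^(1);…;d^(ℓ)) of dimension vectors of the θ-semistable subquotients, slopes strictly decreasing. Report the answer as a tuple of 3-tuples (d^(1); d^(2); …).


Via rank(M_{q-1}∘⋯∘M_p): M ≅ I[1,1], I[1,2]^2, I[1,3], I[2,2].
μ_θ-semistable layers: μ^(1)=1; μ^(2)=1/2; μ^(3)=-1

((0, 3, 0); (0, 1, 1); (4, 0, 0))


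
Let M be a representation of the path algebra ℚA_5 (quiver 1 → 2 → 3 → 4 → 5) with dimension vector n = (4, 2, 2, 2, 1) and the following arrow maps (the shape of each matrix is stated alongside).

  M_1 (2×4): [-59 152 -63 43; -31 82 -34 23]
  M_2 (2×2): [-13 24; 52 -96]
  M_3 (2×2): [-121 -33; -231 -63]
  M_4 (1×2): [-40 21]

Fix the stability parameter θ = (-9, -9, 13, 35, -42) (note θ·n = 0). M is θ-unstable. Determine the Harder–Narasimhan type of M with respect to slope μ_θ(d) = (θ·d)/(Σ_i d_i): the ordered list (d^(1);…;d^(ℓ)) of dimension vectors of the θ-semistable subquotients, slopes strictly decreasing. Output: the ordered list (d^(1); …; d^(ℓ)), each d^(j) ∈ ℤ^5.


Barcode: M ≅ I[1,1]^2, I[1,2], I[1,5], I[3,3], I[4,4]. HN layers by μ_θ (4 steps, strictly decreasing):
  μ^(1)=35; μ^(2)=13; μ^(3)=2; μ^(4)=-9

((0, 0, 0, 1, 0); (0, 0, 1, 0, 0); (0, 0, 1, 1, 1); (4, 2, 0, 0, 0))


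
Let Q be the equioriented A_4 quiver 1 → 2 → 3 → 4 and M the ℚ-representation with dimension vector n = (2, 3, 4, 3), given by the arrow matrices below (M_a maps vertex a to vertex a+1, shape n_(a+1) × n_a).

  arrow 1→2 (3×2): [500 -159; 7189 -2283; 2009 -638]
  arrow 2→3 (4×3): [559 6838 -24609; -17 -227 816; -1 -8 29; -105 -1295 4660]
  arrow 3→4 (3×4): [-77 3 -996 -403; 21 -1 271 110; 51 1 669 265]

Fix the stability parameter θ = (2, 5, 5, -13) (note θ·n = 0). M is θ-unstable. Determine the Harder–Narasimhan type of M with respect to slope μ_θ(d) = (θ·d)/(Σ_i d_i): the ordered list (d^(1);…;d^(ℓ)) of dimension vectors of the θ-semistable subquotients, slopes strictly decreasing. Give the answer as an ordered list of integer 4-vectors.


Interval decomposition of M: I[1,4]^2, I[2,2], I[3,3], I[3,4].
HN type (ℓ=3): μ^(1)=5; μ^(2)=-1/4; μ^(3)=-4

((0, 1, 1, 0); (2, 2, 2, 2); (0, 0, 1, 1))
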